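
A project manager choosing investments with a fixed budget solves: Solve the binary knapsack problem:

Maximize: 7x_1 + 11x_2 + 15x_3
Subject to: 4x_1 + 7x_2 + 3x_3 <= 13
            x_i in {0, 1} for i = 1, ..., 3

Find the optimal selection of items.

Items: item 1 (v=7, w=4), item 2 (v=11, w=7), item 3 (v=15, w=3)
Capacity: 13
Checking all 8 subsets (w = total weight, v = total value):
  {}: w = 0, v = 0
  {1}: w = 4, v = 7
  {2}: w = 7, v = 11
  {3}: w = 3, v = 15
  {1, 2}: w = 11, v = 18
  {1, 3}: w = 7, v = 22
  {2, 3}: w = 10, v = 26
  {1, 2, 3}: w = 14 > 13, infeasible
Best feasible subset: items [2, 3]
Total weight: 10 <= 13, total value: 26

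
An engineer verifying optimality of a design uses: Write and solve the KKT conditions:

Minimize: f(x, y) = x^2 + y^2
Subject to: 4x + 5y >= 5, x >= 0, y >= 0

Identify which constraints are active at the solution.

KKT conditions for min x^2 + y^2 s.t. 4x + 5y >= 5, x >= 0, y >= 0:
Stationarity: 2x = mu*4 + mu_x, 2y = mu*5 + mu_y, with mu, mu_x, mu_y >= 0
Complementary slackness: mu*(4x + 5y - 5) = 0, mu_x*x = 0, mu_y*y = 0
(0, 0) is infeasible (4*0 + 5*0 < 5), so if mu = 0 stationarity would force x = mu_x/2 >= 0, y = mu_y/2 >= 0 with mu_x*x = mu_y*y = 0, i.e. x = y = 0: contradiction. Hence mu > 0 and 4x + 5y = 5 is active.
Try x > 0, y > 0 (so mu_x = mu_y = 0): x = 4*mu/2, y = 5*mu/2
Substitute: 4*(4*mu/2) + 5*(5*mu/2) = 5
  mu*41/2 = 5 => mu = 10/41
x* = 20/41 > 0, y* = 25/41 > 0, consistent with mu_x = mu_y = 0.
f is convex and the constraints are linear, so this KKT point is the global minimum.
f* = 25/41
Active constraints: 4x + 5y >= 5 (holds with equality, mu = 10/41 > 0); x >= 0 and y >= 0 are inactive (mu_x = mu_y = 0).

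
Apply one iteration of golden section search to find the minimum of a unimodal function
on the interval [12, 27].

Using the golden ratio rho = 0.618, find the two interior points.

Golden section search on [12, 27].
Golden ratio rho = 0.618 (approx).
Interior points:
  x_1 = 12 + (1-0.618)*15 = 17.7300
  x_2 = 12 + 0.618*15 = 21.2700
Compare f(x_1) and f(x_2) to determine which subinterval to keep.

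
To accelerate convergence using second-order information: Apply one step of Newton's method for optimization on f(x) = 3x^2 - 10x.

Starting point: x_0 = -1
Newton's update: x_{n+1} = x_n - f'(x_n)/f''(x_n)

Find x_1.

f(x) = 3x^2 - 10x
f'(x) = 6x + (-10), f''(x) = 6
Newton step: x_1 = x_0 - f'(x_0)/f''(x_0)
f'(-1) = -16
x_1 = -1 - -16/6 = 5/3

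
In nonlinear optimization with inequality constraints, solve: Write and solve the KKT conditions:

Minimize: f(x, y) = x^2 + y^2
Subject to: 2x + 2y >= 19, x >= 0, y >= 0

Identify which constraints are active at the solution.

KKT conditions for min x^2 + y^2 s.t. 2x + 2y >= 19, x >= 0, y >= 0:
Stationarity: 2x = mu*2 + mu_x, 2y = mu*2 + mu_y, with mu, mu_x, mu_y >= 0
Complementary slackness: mu*(2x + 2y - 19) = 0, mu_x*x = 0, mu_y*y = 0
(0, 0) is infeasible (2*0 + 2*0 < 19), so if mu = 0 stationarity would force x = mu_x/2 >= 0, y = mu_y/2 >= 0 with mu_x*x = mu_y*y = 0, i.e. x = y = 0: contradiction. Hence mu > 0 and 2x + 2y = 19 is active.
Try x > 0, y > 0 (so mu_x = mu_y = 0): x = 2*mu/2, y = 2*mu/2
Substitute: 2*(2*mu/2) + 2*(2*mu/2) = 19
  mu*8/2 = 19 => mu = 19/4
x* = 19/4 > 0, y* = 19/4 > 0, consistent with mu_x = mu_y = 0.
f is convex and the constraints are linear, so this KKT point is the global minimum.
f* = 361/8
Active constraints: 2x + 2y >= 19 (holds with equality, mu = 19/4 > 0); x >= 0 and y >= 0 are inactive (mu_x = mu_y = 0).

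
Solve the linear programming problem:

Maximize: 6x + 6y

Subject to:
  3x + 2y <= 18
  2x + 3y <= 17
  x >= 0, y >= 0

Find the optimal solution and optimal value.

Feasible vertices: (0, 0), (0, 17/3), (4, 3), (6, 0)
Objective 6x + 6y at each:
  (0, 0): 0
  (0, 17/3): 34
  (4, 3): 42
  (6, 0): 36
Maximum is 42 at (4, 3).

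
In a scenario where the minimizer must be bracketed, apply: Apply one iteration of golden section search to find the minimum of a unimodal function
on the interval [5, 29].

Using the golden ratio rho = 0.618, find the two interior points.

Golden section search on [5, 29].
Golden ratio rho = 0.618 (approx).
Interior points:
  x_1 = 5 + (1-0.618)*24 = 14.1680
  x_2 = 5 + 0.618*24 = 19.8320
Compare f(x_1) and f(x_2) to determine which subinterval to keep.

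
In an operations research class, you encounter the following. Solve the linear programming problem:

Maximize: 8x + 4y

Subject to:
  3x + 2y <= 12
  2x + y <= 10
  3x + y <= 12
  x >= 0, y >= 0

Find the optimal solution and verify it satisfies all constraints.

Feasible vertices: (0, 0), (0, 6), (4, 0)
Objective 8x + 4y at each vertex:
  (0, 0): 0
  (0, 6): 24
  (4, 0): 32
Maximum is 32 at (4, 0).
Verify constraints at (x, y) = (4, 0):
  3*4 + 2*0 = 12 <= 12 (active)
  2*4 + 1*0 = 8 <= 10
  3*4 + 1*0 = 12 <= 12 (active)
  x = 4 >= 0, y = 0 >= 0. All constraints satisfied.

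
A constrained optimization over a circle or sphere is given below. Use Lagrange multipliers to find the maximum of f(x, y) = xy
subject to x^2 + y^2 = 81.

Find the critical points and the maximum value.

Lagrange conditions: y = 2*lambda*x and x = 2*lambda*y
If x = 0 then y = 0, violating the constraint, so x, y != 0.
Dividing: y/x = x/y => x^2 = y^2 => y = x or y = -x
Constraint: 2x^2 = 81 => x^2 = 81/2 => x = +/-sqrt(81/2)
Critical points: (sqrt(81/2), sqrt(81/2)), (-sqrt(81/2), -sqrt(81/2)), (sqrt(81/2), -sqrt(81/2)), (-sqrt(81/2), sqrt(81/2))
  y = x:  xy = x^2 = 81/2  at (sqrt(81/2), sqrt(81/2)) and (-sqrt(81/2), -sqrt(81/2))
  y = -x: xy = -x^2 = -81/2 at (sqrt(81/2), -sqrt(81/2)) and (-sqrt(81/2), sqrt(81/2))
Maximum xy = 81/2 at (sqrt(81/2), sqrt(81/2)) and (-sqrt(81/2), -sqrt(81/2))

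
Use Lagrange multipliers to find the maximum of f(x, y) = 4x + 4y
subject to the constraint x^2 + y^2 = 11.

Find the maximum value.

Set up Lagrange conditions: grad f = lambda * grad g
  4 = 2*lambda*x
  4 = 2*lambda*y
From these: x/y = 4/4, so x = 4t, y = 4t for some t.
Substitute into constraint: (4t)^2 + (4t)^2 = 11
  t^2 * 32 = 11
  t = sqrt(11/32)
Maximum = 4*x + 4*y = (4^2 + 4^2)*t = 32 * sqrt(11/32) = sqrt(352)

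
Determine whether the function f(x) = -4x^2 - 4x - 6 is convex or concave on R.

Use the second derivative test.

f(x) = -4x^2 - 4x - 6
f'(x) = -8x - 4
f''(x) = -8
Since f''(x) = -8 < 0 for all x, f is concave on R.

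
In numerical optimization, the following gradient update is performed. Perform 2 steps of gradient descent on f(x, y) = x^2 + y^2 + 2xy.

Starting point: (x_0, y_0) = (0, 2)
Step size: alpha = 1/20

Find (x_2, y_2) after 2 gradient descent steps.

f(x,y) = x^2 + y^2 + 2xy
grad_x = 2x + 2y, grad_y = 2y + 2x
Step 1: grad = (4, 4), (-1/5, 9/5)
Step 2: grad = (16/5, 16/5), (-9/25, 41/25)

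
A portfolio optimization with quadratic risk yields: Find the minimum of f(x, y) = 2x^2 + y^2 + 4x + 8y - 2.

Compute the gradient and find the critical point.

f(x,y) = 2x^2 + y^2 + 4x + 8y - 2
df/dx = 4x + (4) = 0  =>  x = -1
df/dy = 2y + (8) = 0  =>  y = -4
f(-1, -4) = 2*(-1)^2 + 1*(-4)^2 + 4*(-1) + 8*(-4) + -2 = -20
Hessian is diagonal with entries 4, 2 > 0, so this is a minimum.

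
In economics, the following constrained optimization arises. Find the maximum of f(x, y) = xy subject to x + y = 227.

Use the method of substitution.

Substitute y = 227 - x into f(x,y) = xy:
g(x) = x(227 - x) = 227x - x^2
g'(x) = 227 - 2x = 0  =>  x = 227/2
y = 227 - 227/2 = 227/2
Maximum value = (227/2) * (227/2) = 51529/4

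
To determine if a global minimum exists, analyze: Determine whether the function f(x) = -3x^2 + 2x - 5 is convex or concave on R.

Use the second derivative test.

f(x) = -3x^2 + 2x - 5
f'(x) = -6x + 2
f''(x) = -6
Since f''(x) = -6 < 0 for all x, f is concave on R.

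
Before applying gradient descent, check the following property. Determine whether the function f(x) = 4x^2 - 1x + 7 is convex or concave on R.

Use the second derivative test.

f(x) = 4x^2 - 1x + 7
f'(x) = 8x - 1
f''(x) = 8
Since f''(x) = 8 > 0 for all x, f is convex on R.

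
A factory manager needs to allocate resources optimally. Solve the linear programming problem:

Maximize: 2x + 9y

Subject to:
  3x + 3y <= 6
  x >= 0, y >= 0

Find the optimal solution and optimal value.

The feasible region has vertices at [(0, 0), (2, 0), (0, 2)].
Checking objective 2x + 9y at each vertex:
  (0, 0): 2*0 + 9*0 = 0
  (2, 0): 2*2 + 9*0 = 4
  (0, 2): 2*0 + 9*2 = 18
Maximum is 18 at (0, 2).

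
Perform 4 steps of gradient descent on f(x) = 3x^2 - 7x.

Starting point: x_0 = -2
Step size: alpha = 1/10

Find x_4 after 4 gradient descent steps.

f(x) = 3x^2 - 7x, f'(x) = 6x + (-7)
Step 1: f'(-2) = -19, x_1 = -2 - 1/10 * -19 = -1/10
Step 2: f'(-1/10) = -38/5, x_2 = -1/10 - 1/10 * -38/5 = 33/50
Step 3: f'(33/50) = -76/25, x_3 = 33/50 - 1/10 * -76/25 = 241/250
Step 4: f'(241/250) = -152/125, x_4 = 241/250 - 1/10 * -152/125 = 1357/1250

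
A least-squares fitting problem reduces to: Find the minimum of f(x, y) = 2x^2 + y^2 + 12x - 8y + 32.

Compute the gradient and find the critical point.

f(x,y) = 2x^2 + y^2 + 12x - 8y + 32
df/dx = 4x + (12) = 0  =>  x = -3
df/dy = 2y + (-8) = 0  =>  y = 4
f(-3, 4) = 2*(-3)^2 + 1*(4)^2 + 12*(-3) + -8*(4) + 32 = -2
Hessian is diagonal with entries 4, 2 > 0, so this is a minimum.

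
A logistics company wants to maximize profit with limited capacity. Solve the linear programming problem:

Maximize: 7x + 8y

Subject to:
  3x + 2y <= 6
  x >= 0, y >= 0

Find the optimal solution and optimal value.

The feasible region has vertices at [(0, 0), (2, 0), (0, 3)].
Checking objective 7x + 8y at each vertex:
  (0, 0): 7*0 + 8*0 = 0
  (2, 0): 7*2 + 8*0 = 14
  (0, 3): 7*0 + 8*3 = 24
Maximum is 24 at (0, 3).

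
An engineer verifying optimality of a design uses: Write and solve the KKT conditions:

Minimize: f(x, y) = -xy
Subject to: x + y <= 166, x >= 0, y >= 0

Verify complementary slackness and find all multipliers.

Problem: min -xy s.t. x + y <= 166 (multiplier lambda), x >= 0 (mu_x), y >= 0 (mu_y)
KKT stationarity: -y + lambda - mu_x = 0, -x + lambda - mu_y = 0, with lambda, mu_x, mu_y >= 0
Complementary slackness: lambda*(x + y - 166) = 0, mu_x*x = 0, mu_y*y = 0
If lambda = 0: y = -mu_x <= 0 and x = -mu_y <= 0 force x = y = 0 with f = 0; but x = y = 83 is feasible with f = -6889 < 0, so this is not the minimum. Hence lambda > 0 and x + y = 166.
Try x > 0, y > 0 (so mu_x = mu_y = 0): y = lambda, x = lambda => x = y = lambda
x + y = 166 => 2*lambda = 166 => lambda = 83
x* = y* = 83 > 0, consistent with mu_x = mu_y = 0.
(Any feasible point with x = 0 or y = 0 has f = 0 > -6889, so the minimum is not on those boundaries.)
min(-xy) = -6889 (i.e. max xy = 6889)
Multipliers: lambda = 83, mu_x = 0, mu_y = 0
Complementary slackness: lambda*(x + y - 166) = 83*(83 + 83 - 166) = 0, mu_x*x = 0*83 = 0, mu_y*y = 0*83 = 0. Satisfied.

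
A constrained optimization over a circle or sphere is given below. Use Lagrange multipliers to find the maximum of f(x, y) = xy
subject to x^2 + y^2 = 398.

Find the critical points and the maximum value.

Lagrange conditions: y = 2*lambda*x and x = 2*lambda*y
If x = 0 then y = 0, violating the constraint, so x, y != 0.
Dividing: y/x = x/y => x^2 = y^2 => y = x or y = -x
Constraint: 2x^2 = 398 => x^2 = 199 => x = +/-sqrt(199)
Critical points: (sqrt(199), sqrt(199)), (-sqrt(199), -sqrt(199)), (sqrt(199), -sqrt(199)), (-sqrt(199), sqrt(199))
  y = x:  xy = x^2 = 199  at (sqrt(199), sqrt(199)) and (-sqrt(199), -sqrt(199))
  y = -x: xy = -x^2 = -199 at (sqrt(199), -sqrt(199)) and (-sqrt(199), sqrt(199))
Maximum xy = 199 at (sqrt(199), sqrt(199)) and (-sqrt(199), -sqrt(199))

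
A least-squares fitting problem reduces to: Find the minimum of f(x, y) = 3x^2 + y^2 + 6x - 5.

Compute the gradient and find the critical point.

f(x,y) = 3x^2 + y^2 + 6x - 5
df/dx = 6x + (6) = 0  =>  x = -1
df/dy = 2y + (0) = 0  =>  y = 0
f(-1, 0) = 3*(-1)^2 + 1*(0)^2 + 6*(-1) + -5 = -8
Hessian is diagonal with entries 6, 2 > 0, so this is a minimum.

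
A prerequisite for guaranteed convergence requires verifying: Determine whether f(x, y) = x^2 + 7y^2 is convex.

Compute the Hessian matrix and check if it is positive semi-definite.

f(x,y) = x^2 + 7y^2
Hessian H = [[2, 0], [0, 14]]
trace(H) = 16, det(H) = 28
Eigenvalues: (16 +/- sqrt(144)) / 2 = 14, 2
Since both eigenvalues > 0, f is convex.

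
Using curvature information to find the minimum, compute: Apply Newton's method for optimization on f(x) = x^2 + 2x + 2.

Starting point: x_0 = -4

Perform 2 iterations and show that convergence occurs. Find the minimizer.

f(x) = x^2 + 2x + 2, f'(x) = 2x + (2), f''(x) = 2
Step 1: f'(-4) = -6, x_1 = -4 - -6/2 = -1
Step 2: f'(-1) = 0, x_2 = -1 (converged)
Newton's method converges in 1 step for quadratics.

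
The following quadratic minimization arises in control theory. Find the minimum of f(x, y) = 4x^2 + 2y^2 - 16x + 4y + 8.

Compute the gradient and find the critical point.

f(x,y) = 4x^2 + 2y^2 - 16x + 4y + 8
df/dx = 8x + (-16) = 0  =>  x = 2
df/dy = 4y + (4) = 0  =>  y = -1
f(2, -1) = 4*(2)^2 + 2*(-1)^2 + -16*(2) + 4*(-1) + 8 = -10
Hessian is diagonal with entries 8, 4 > 0, so this is a minimum.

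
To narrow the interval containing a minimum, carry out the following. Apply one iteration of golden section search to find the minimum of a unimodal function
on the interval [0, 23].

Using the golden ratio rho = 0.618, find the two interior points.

Golden section search on [0, 23].
Golden ratio rho = 0.618 (approx).
Interior points:
  x_1 = 0 + (1-0.618)*23 = 8.7860
  x_2 = 0 + 0.618*23 = 14.2140
Compare f(x_1) and f(x_2) to determine which subinterval to keep.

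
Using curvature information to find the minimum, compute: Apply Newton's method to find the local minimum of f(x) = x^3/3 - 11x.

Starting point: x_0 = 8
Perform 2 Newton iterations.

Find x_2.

f(x) = x^3/3 - 11x
f'(x) = x^2 - 11, f''(x) = 2x
Newton update: x_{n+1} = x_n - (x_n^2 - 11)/(2*x_n)
Step 1: x_0 = 8, f'=53, f''=16, x_1 = 75/16
Step 2: x_1 = 75/16, f'=2809/256, f''=75/8, x_2 = 8441/2400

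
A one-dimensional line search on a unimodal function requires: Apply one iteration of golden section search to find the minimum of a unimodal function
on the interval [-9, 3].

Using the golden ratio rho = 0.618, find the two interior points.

Golden section search on [-9, 3].
Golden ratio rho = 0.618 (approx).
Interior points:
  x_1 = -9 + (1-0.618)*12 = -4.4160
  x_2 = -9 + 0.618*12 = -1.5840
Compare f(x_1) and f(x_2) to determine which subinterval to keep.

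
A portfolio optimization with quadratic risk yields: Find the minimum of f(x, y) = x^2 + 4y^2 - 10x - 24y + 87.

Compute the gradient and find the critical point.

f(x,y) = x^2 + 4y^2 - 10x - 24y + 87
df/dx = 2x + (-10) = 0  =>  x = 5
df/dy = 8y + (-24) = 0  =>  y = 3
f(5, 3) = 1*(5)^2 + 4*(3)^2 + -10*(5) + -24*(3) + 87 = 26
Hessian is diagonal with entries 2, 8 > 0, so this is a minimum.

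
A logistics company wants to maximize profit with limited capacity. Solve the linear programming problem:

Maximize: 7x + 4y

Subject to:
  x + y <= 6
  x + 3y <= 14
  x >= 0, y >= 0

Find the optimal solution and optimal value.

Feasible vertices: (0, 0), (0, 14/3), (2, 4), (6, 0)
Objective 7x + 4y at each:
  (0, 0): 0
  (0, 14/3): 56/3
  (2, 4): 30
  (6, 0): 42
Maximum is 42 at (6, 0).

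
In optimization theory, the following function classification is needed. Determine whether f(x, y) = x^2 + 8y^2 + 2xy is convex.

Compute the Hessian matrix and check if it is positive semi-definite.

f(x,y) = x^2 + 8y^2 + 2xy
Hessian H = [[2, 2], [2, 16]]
trace(H) = 18, det(H) = 28
Eigenvalues: (18 +/- sqrt(212)) / 2 = 16.28, 1.72
Since both eigenvalues > 0, f is convex.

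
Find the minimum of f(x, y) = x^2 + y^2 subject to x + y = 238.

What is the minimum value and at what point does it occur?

Substitute y = 238 - x into f(x,y) = x^2 + y^2:
g(x) = x^2 + (238 - x)^2 = 2x^2 - 476x + 56644
g'(x) = 4x - 476 = 0  =>  x = 119
y = 238 - 119 = 119
Minimum value = 119^2 + 119^2 = 28322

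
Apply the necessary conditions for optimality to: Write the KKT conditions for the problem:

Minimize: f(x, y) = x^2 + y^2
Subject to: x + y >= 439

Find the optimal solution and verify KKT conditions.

KKT conditions for min x^2 + y^2 s.t. x + y >= 439:
Stationarity: 2x = mu, 2y = mu
So x = y = mu/2.
Complementary slackness: mu*(x + y - 439) = 0
Primal feasibility: x + y >= 439; dual feasibility: mu >= 0
If mu = 0 then x = y = 0, but 0 + 0 < 439 is infeasible, so the constraint is active.
Constraint active: x + y = 2*(mu/2) = 439 => mu = 439
x = y = 439/2, f = 192721/2
Verify: stationarity 2*(439/2) = 439 = mu; primal 439/2 + 439/2 = 439 >= 439; dual mu = 439 >= 0; complementary slackness 439*(439 - 439) = 0. All KKT conditions hold.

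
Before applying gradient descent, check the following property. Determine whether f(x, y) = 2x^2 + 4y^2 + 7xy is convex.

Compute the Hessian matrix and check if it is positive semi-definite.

f(x,y) = 2x^2 + 4y^2 + 7xy
Hessian H = [[4, 7], [7, 8]]
trace(H) = 12, det(H) = -17
Eigenvalues: (12 +/- sqrt(212)) / 2 = 13.28, -1.28
Since not both eigenvalues positive, f is neither convex nor concave.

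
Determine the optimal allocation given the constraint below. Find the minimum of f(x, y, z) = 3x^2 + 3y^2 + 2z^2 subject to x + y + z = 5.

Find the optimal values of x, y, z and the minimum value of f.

Using Lagrange multipliers on f = 3x^2 + 3y^2 + 2z^2 with constraint x + y + z = 5:
Conditions: 2*3*x = lambda, 2*3*y = lambda, 2*2*z = lambda
So x = lambda/6, y = lambda/6, z = lambda/4
Substituting into constraint: lambda * (7/12) = 5
lambda = 60/7
x = 10/7, y = 10/7, z = 15/7
Minimum value = 150/7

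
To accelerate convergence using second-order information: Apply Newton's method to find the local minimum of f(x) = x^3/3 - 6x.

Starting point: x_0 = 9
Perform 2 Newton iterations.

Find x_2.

f(x) = x^3/3 - 6x
f'(x) = x^2 - 6, f''(x) = 2x
Newton update: x_{n+1} = x_n - (x_n^2 - 6)/(2*x_n)
Step 1: x_0 = 9, f'=75, f''=18, x_1 = 29/6
Step 2: x_1 = 29/6, f'=625/36, f''=29/3, x_2 = 1057/348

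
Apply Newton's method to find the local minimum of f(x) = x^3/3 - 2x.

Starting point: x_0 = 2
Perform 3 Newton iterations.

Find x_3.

f(x) = x^3/3 - 2x
f'(x) = x^2 - 2, f''(x) = 2x
Newton update: x_{n+1} = x_n - (x_n^2 - 2)/(2*x_n)
Step 1: x_0 = 2, f'=2, f''=4, x_1 = 3/2
Step 2: x_1 = 3/2, f'=1/4, f''=3, x_2 = 17/12
Step 3: x_2 = 17/12, f'=1/144, f''=17/6, x_3 = 577/408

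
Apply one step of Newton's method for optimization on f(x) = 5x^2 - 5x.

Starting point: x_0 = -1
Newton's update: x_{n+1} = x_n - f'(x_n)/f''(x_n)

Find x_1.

f(x) = 5x^2 - 5x
f'(x) = 10x + (-5), f''(x) = 10
Newton step: x_1 = x_0 - f'(x_0)/f''(x_0)
f'(-1) = -15
x_1 = -1 - -15/10 = 1/2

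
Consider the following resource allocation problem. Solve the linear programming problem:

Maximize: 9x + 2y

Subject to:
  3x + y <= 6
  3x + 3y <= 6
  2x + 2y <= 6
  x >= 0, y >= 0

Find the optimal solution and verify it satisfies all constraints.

Feasible vertices: (0, 0), (0, 2), (2, 0)
Objective 9x + 2y at each vertex:
  (0, 0): 0
  (0, 2): 4
  (2, 0): 18
Maximum is 18 at (2, 0).
Verify constraints at (x, y) = (2, 0):
  3*2 + 1*0 = 6 <= 6 (active)
  3*2 + 3*0 = 6 <= 6 (active)
  2*2 + 2*0 = 4 <= 6
  x = 2 >= 0, y = 0 >= 0. All constraints satisfied.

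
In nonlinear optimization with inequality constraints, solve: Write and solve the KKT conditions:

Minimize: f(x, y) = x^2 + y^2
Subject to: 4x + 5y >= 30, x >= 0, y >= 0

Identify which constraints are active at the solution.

KKT conditions for min x^2 + y^2 s.t. 4x + 5y >= 30, x >= 0, y >= 0:
Stationarity: 2x = mu*4 + mu_x, 2y = mu*5 + mu_y, with mu, mu_x, mu_y >= 0
Complementary slackness: mu*(4x + 5y - 30) = 0, mu_x*x = 0, mu_y*y = 0
(0, 0) is infeasible (4*0 + 5*0 < 30), so if mu = 0 stationarity would force x = mu_x/2 >= 0, y = mu_y/2 >= 0 with mu_x*x = mu_y*y = 0, i.e. x = y = 0: contradiction. Hence mu > 0 and 4x + 5y = 30 is active.
Try x > 0, y > 0 (so mu_x = mu_y = 0): x = 4*mu/2, y = 5*mu/2
Substitute: 4*(4*mu/2) + 5*(5*mu/2) = 30
  mu*41/2 = 30 => mu = 60/41
x* = 120/41 > 0, y* = 150/41 > 0, consistent with mu_x = mu_y = 0.
f is convex and the constraints are linear, so this KKT point is the global minimum.
f* = 900/41
Active constraints: 4x + 5y >= 30 (holds with equality, mu = 60/41 > 0); x >= 0 and y >= 0 are inactive (mu_x = mu_y = 0).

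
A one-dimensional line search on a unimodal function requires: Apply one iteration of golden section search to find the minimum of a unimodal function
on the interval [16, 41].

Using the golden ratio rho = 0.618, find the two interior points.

Golden section search on [16, 41].
Golden ratio rho = 0.618 (approx).
Interior points:
  x_1 = 16 + (1-0.618)*25 = 25.5500
  x_2 = 16 + 0.618*25 = 31.4500
Compare f(x_1) and f(x_2) to determine which subinterval to keep.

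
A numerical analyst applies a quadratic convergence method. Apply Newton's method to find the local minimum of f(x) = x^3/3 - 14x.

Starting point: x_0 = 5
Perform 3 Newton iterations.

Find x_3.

f(x) = x^3/3 - 14x
f'(x) = x^2 - 14, f''(x) = 2x
Newton update: x_{n+1} = x_n - (x_n^2 - 14)/(2*x_n)
Step 1: x_0 = 5, f'=11, f''=10, x_1 = 39/10
Step 2: x_1 = 39/10, f'=121/100, f''=39/5, x_2 = 2921/780
Step 3: x_2 = 2921/780, f'=14641/608400, f''=2921/390, x_3 = 17049841/4556760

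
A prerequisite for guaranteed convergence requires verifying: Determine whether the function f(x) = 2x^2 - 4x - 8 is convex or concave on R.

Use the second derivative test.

f(x) = 2x^2 - 4x - 8
f'(x) = 4x - 4
f''(x) = 4
Since f''(x) = 4 > 0 for all x, f is convex on R.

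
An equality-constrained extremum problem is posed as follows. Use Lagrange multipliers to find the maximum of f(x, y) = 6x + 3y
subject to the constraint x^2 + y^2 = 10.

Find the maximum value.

Set up Lagrange conditions: grad f = lambda * grad g
  6 = 2*lambda*x
  3 = 2*lambda*y
From these: x/y = 6/3, so x = 6t, y = 3t for some t.
Substitute into constraint: (6t)^2 + (3t)^2 = 10
  t^2 * 45 = 10
  t = sqrt(10/45)
Maximum = 6*x + 3*y = (6^2 + 3^2)*t = 45 * sqrt(10/45) = sqrt(450)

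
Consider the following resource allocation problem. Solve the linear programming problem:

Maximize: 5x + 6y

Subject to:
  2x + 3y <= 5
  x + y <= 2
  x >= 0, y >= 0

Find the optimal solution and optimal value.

Feasible vertices: (0, 0), (0, 5/3), (1, 1), (2, 0)
Objective 5x + 6y at each:
  (0, 0): 0
  (0, 5/3): 10
  (1, 1): 11
  (2, 0): 10
Maximum is 11 at (1, 1).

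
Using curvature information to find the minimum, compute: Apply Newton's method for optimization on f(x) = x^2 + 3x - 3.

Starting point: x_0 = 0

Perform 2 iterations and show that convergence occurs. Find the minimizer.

f(x) = x^2 + 3x - 3, f'(x) = 2x + (3), f''(x) = 2
Step 1: f'(0) = 3, x_1 = 0 - 3/2 = -3/2
Step 2: f'(-3/2) = 0, x_2 = -3/2 (converged)
Newton's method converges in 1 step for quadratics.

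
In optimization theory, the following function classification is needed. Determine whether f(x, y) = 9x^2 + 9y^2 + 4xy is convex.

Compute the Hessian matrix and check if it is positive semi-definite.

f(x,y) = 9x^2 + 9y^2 + 4xy
Hessian H = [[18, 4], [4, 18]]
trace(H) = 36, det(H) = 308
Eigenvalues: (36 +/- sqrt(64)) / 2 = 22, 14
Since both eigenvalues > 0, f is convex.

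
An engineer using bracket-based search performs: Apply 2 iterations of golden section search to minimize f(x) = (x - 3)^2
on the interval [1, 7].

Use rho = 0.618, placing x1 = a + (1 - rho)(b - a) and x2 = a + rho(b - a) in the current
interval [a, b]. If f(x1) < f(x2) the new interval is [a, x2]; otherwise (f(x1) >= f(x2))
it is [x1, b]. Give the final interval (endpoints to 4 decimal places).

Golden section search for min of f(x) = (x - 3)^2 on [1, 7].
Each step: x1 = a + (1 - rho)(b - a), x2 = a + rho(b - a); if f(x1) < f(x2) keep [a, x2], otherwise keep [x1, b].
Step 1: [1.0000, 7.0000], x1=3.2920 (f=0.0853), x2=4.7080 (f=2.9173); f(x1) < f(x2) => keep [1.0000, 4.7080]
Step 2: [1.0000, 4.7080], x1=2.4165 (f=0.3405), x2=3.2915 (f=0.0850); f(x1) > f(x2) => keep [2.4165, 4.7080]
Final interval: [2.4165, 4.7080]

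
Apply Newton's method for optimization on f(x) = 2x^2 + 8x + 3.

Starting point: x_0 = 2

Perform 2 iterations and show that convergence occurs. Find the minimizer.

f(x) = 2x^2 + 8x + 3, f'(x) = 4x + (8), f''(x) = 4
Step 1: f'(2) = 16, x_1 = 2 - 16/4 = -2
Step 2: f'(-2) = 0, x_2 = -2 (converged)
Newton's method converges in 1 step for quadratics.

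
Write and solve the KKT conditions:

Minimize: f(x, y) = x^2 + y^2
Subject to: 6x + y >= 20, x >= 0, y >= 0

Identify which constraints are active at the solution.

KKT conditions for min x^2 + y^2 s.t. 6x + 1y >= 20, x >= 0, y >= 0:
Stationarity: 2x = mu*6 + mu_x, 2y = mu*1 + mu_y, with mu, mu_x, mu_y >= 0
Complementary slackness: mu*(6x + y - 20) = 0, mu_x*x = 0, mu_y*y = 0
(0, 0) is infeasible (6*0 + 1*0 < 20), so if mu = 0 stationarity would force x = mu_x/2 >= 0, y = mu_y/2 >= 0 with mu_x*x = mu_y*y = 0, i.e. x = y = 0: contradiction. Hence mu > 0 and 6x + y = 20 is active.
Try x > 0, y > 0 (so mu_x = mu_y = 0): x = 6*mu/2, y = 1*mu/2
Substitute: 6*(6*mu/2) + 1*(1*mu/2) = 20
  mu*37/2 = 20 => mu = 40/37
x* = 120/37 > 0, y* = 20/37 > 0, consistent with mu_x = mu_y = 0.
f is convex and the constraints are linear, so this KKT point is the global minimum.
f* = 400/37
Active constraints: 6x + y >= 20 (holds with equality, mu = 40/37 > 0); x >= 0 and y >= 0 are inactive (mu_x = mu_y = 0).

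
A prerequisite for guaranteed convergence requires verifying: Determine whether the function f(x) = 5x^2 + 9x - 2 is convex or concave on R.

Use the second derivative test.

f(x) = 5x^2 + 9x - 2
f'(x) = 10x + 9
f''(x) = 10
Since f''(x) = 10 > 0 for all x, f is convex on R.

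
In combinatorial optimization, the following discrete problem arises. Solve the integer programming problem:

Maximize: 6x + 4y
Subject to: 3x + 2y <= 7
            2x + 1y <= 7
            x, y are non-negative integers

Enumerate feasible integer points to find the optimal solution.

Constraint 1: 3x + 2y <= 7
Constraint 2: 2x + 1y <= 7
Feasible x range (need y >= 0): 0 <= x <= min(7/3, 7/2) => x in {0, ..., 2}.
Enumerate feasible integer points row by row (the coefficient of y is 4 > 0, so for each x the largest feasible y gives the best value):
  x = 0: y <= min((7 - 3*0)/2, (7 - 2*0)/1) => y in {0, ..., 3}; best 6*0 + 4*3 = 12
  x = 1: y <= min((7 - 3*1)/2, (7 - 2*1)/1) => y in {0, ..., 2}; best 6*1 + 4*2 = 14
  x = 2: y <= min((7 - 3*2)/2, (7 - 2*2)/1) => y in {0}; best 6*2 + 4*0 = 12
The maximum 6x + 4y = 14 is achieved at x = 1, y = 2.
Check: 3*1 + 2*2 = 7 <= 7 and 2*1 + 1*2 = 4 <= 7.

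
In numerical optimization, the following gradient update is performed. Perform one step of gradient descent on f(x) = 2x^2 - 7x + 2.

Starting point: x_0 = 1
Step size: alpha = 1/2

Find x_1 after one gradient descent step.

f(x) = 2x^2 - 7x + 2
f'(x) = 4x - 7
f'(1) = 4*1 + (-7) = -3
x_1 = x_0 - alpha * f'(x_0) = 1 - 1/2 * -3 = 5/2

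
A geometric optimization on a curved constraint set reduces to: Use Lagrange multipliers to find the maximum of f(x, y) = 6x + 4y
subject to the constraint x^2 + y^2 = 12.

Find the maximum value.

Set up Lagrange conditions: grad f = lambda * grad g
  6 = 2*lambda*x
  4 = 2*lambda*y
From these: x/y = 6/4, so x = 6t, y = 4t for some t.
Substitute into constraint: (6t)^2 + (4t)^2 = 12
  t^2 * 52 = 12
  t = sqrt(12/52)
Maximum = 6*x + 4*y = (6^2 + 4^2)*t = 52 * sqrt(12/52) = sqrt(624)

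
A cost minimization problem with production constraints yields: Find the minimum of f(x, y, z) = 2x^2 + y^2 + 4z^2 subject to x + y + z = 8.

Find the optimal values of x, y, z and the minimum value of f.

Using Lagrange multipliers on f = 2x^2 + y^2 + 4z^2 with constraint x + y + z = 8:
Conditions: 2*2*x = lambda, 2*1*y = lambda, 2*4*z = lambda
So x = lambda/4, y = lambda/2, z = lambda/8
Substituting into constraint: lambda * (7/8) = 8
lambda = 64/7
x = 16/7, y = 32/7, z = 8/7
Minimum value = 256/7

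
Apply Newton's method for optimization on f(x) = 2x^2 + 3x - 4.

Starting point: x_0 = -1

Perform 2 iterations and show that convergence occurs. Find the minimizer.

f(x) = 2x^2 + 3x - 4, f'(x) = 4x + (3), f''(x) = 4
Step 1: f'(-1) = -1, x_1 = -1 - -1/4 = -3/4
Step 2: f'(-3/4) = 0, x_2 = -3/4 (converged)
Newton's method converges in 1 step for quadratics.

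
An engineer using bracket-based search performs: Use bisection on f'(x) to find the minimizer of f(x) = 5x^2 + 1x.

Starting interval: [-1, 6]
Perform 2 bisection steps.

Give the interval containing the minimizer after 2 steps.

Finding critical point of f(x) = 5x^2 + 1x using bisection on f'(x) = 10x + 1.
f'(x) = 0 when x = -1/10.
Starting interval: [-1, 6]
Step 1: mid = 5/2, f'(mid) = 26, new interval = [-1, 5/2]
Step 2: mid = 3/4, f'(mid) = 17/2, new interval = [-1, 3/4]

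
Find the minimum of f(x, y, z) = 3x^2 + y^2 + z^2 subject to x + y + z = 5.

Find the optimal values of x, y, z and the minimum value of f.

Using Lagrange multipliers on f = 3x^2 + y^2 + z^2 with constraint x + y + z = 5:
Conditions: 2*3*x = lambda, 2*1*y = lambda, 2*1*z = lambda
So x = lambda/6, y = lambda/2, z = lambda/2
Substituting into constraint: lambda * (7/6) = 5
lambda = 30/7
x = 5/7, y = 15/7, z = 15/7
Minimum value = 75/7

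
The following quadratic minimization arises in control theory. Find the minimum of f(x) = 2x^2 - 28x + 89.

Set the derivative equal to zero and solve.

f(x) = 2x^2 - 28x + 89
f'(x) = 4x + (-28) = 0
x = 28/4 = 7
f(7) = -9
Since f''(x) = 4 > 0, this is a minimum.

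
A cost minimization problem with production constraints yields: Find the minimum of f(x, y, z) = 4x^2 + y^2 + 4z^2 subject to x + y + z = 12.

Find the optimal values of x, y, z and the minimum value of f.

Using Lagrange multipliers on f = 4x^2 + y^2 + 4z^2 with constraint x + y + z = 12:
Conditions: 2*4*x = lambda, 2*1*y = lambda, 2*4*z = lambda
So x = lambda/8, y = lambda/2, z = lambda/8
Substituting into constraint: lambda * (3/4) = 12
lambda = 16
x = 2, y = 8, z = 2
Minimum value = 96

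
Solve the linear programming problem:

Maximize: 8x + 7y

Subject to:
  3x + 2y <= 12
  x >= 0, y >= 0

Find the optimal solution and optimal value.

The feasible region has vertices at [(0, 0), (4, 0), (0, 6)].
Checking objective 8x + 7y at each vertex:
  (0, 0): 8*0 + 7*0 = 0
  (4, 0): 8*4 + 7*0 = 32
  (0, 6): 8*0 + 7*6 = 42
Maximum is 42 at (0, 6).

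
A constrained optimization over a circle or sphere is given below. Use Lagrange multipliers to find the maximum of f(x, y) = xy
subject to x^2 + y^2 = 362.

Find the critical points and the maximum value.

Lagrange conditions: y = 2*lambda*x and x = 2*lambda*y
If x = 0 then y = 0, violating the constraint, so x, y != 0.
Dividing: y/x = x/y => x^2 = y^2 => y = x or y = -x
Constraint: 2x^2 = 362 => x^2 = 181 => x = +/-sqrt(181)
Critical points: (sqrt(181), sqrt(181)), (-sqrt(181), -sqrt(181)), (sqrt(181), -sqrt(181)), (-sqrt(181), sqrt(181))
  y = x:  xy = x^2 = 181  at (sqrt(181), sqrt(181)) and (-sqrt(181), -sqrt(181))
  y = -x: xy = -x^2 = -181 at (sqrt(181), -sqrt(181)) and (-sqrt(181), sqrt(181))
Maximum xy = 181 at (sqrt(181), sqrt(181)) and (-sqrt(181), -sqrt(181))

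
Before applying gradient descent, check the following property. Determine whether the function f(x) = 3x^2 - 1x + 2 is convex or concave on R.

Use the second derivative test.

f(x) = 3x^2 - 1x + 2
f'(x) = 6x - 1
f''(x) = 6
Since f''(x) = 6 > 0 for all x, f is convex on R.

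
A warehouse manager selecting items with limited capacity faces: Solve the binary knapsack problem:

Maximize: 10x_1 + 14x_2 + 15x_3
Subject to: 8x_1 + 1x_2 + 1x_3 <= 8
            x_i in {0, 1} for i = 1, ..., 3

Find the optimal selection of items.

Items: item 1 (v=10, w=8), item 2 (v=14, w=1), item 3 (v=15, w=1)
Capacity: 8
Checking all 8 subsets (w = total weight, v = total value):
  {}: w = 0, v = 0
  {1}: w = 8, v = 10
  {2}: w = 1, v = 14
  {3}: w = 1, v = 15
  {1, 2}: w = 9 > 8, infeasible
  {1, 3}: w = 9 > 8, infeasible
  {2, 3}: w = 2, v = 29
  {1, 2, 3}: w = 10 > 8, infeasible
Best feasible subset: items [2, 3]
Total weight: 2 <= 8, total value: 29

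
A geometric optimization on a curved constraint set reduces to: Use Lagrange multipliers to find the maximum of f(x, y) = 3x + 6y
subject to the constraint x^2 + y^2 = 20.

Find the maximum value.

Set up Lagrange conditions: grad f = lambda * grad g
  3 = 2*lambda*x
  6 = 2*lambda*y
From these: x/y = 3/6, so x = 3t, y = 6t for some t.
Substitute into constraint: (3t)^2 + (6t)^2 = 20
  t^2 * 45 = 20
  t = sqrt(20/45)
Maximum = 3*x + 6*y = (3^2 + 6^2)*t = 45 * sqrt(20/45) = 30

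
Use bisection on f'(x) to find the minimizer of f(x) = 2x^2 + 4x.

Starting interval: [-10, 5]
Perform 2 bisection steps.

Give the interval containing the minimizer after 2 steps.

Finding critical point of f(x) = 2x^2 + 4x using bisection on f'(x) = 4x + 4.
f'(x) = 0 when x = -1.
Starting interval: [-10, 5]
Step 1: mid = -5/2, f'(mid) = -6, new interval = [-5/2, 5]
Step 2: mid = 5/4, f'(mid) = 9, new interval = [-5/2, 5/4]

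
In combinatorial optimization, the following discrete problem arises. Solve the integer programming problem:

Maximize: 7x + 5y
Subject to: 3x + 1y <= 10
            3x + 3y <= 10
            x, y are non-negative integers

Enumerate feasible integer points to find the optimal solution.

Constraint 1: 3x + 1y <= 10
Constraint 2: 3x + 3y <= 10
Feasible x range (need y >= 0): 0 <= x <= min(10/3, 10/3) => x in {0, ..., 3}.
Enumerate feasible integer points row by row (the coefficient of y is 5 > 0, so for each x the largest feasible y gives the best value):
  x = 0: y <= min((10 - 3*0)/1, (10 - 3*0)/3) => y in {0, ..., 3}; best 7*0 + 5*3 = 15
  x = 1: y <= min((10 - 3*1)/1, (10 - 3*1)/3) => y in {0, ..., 2}; best 7*1 + 5*2 = 17
  x = 2: y <= min((10 - 3*2)/1, (10 - 3*2)/3) => y in {0, ..., 1}; best 7*2 + 5*1 = 19
  x = 3: y <= min((10 - 3*3)/1, (10 - 3*3)/3) => y in {0}; best 7*3 + 5*0 = 21
The maximum 7x + 5y = 21 is achieved at x = 3, y = 0.
Check: 3*3 + 1*0 = 9 <= 10 and 3*3 + 3*0 = 9 <= 10.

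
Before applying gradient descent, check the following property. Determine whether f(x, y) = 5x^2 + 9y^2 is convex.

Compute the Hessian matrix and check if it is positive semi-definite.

f(x,y) = 5x^2 + 9y^2
Hessian H = [[10, 0], [0, 18]]
trace(H) = 28, det(H) = 180
Eigenvalues: (28 +/- sqrt(64)) / 2 = 18, 10
Since both eigenvalues > 0, f is convex.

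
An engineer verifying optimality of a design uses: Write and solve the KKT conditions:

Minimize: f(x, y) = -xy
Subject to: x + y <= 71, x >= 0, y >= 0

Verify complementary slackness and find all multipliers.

Problem: min -xy s.t. x + y <= 71 (multiplier lambda), x >= 0 (mu_x), y >= 0 (mu_y)
KKT stationarity: -y + lambda - mu_x = 0, -x + lambda - mu_y = 0, with lambda, mu_x, mu_y >= 0
Complementary slackness: lambda*(x + y - 71) = 0, mu_x*x = 0, mu_y*y = 0
If lambda = 0: y = -mu_x <= 0 and x = -mu_y <= 0 force x = y = 0 with f = 0; but x = y = 71/2 is feasible with f = -5041/4 < 0, so this is not the minimum. Hence lambda > 0 and x + y = 71.
Try x > 0, y > 0 (so mu_x = mu_y = 0): y = lambda, x = lambda => x = y = lambda
x + y = 71 => 2*lambda = 71 => lambda = 71/2
x* = y* = 71/2 > 0, consistent with mu_x = mu_y = 0.
(Any feasible point with x = 0 or y = 0 has f = 0 > -5041/4, so the minimum is not on those boundaries.)
min(-xy) = -5041/4 (i.e. max xy = 5041/4)
Multipliers: lambda = 71/2, mu_x = 0, mu_y = 0
Complementary slackness: lambda*(x + y - 71) = 71/2*(71/2 + 71/2 - 71) = 0, mu_x*x = 0*71/2 = 0, mu_y*y = 0*71/2 = 0. Satisfied.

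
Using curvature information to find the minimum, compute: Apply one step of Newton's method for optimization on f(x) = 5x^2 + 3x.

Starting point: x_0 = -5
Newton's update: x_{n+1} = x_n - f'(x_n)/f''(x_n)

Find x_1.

f(x) = 5x^2 + 3x
f'(x) = 10x + (3), f''(x) = 10
Newton step: x_1 = x_0 - f'(x_0)/f''(x_0)
f'(-5) = -47
x_1 = -5 - -47/10 = -3/10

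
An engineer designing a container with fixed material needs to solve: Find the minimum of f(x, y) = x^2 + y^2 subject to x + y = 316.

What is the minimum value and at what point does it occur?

Substitute y = 316 - x into f(x,y) = x^2 + y^2:
g(x) = x^2 + (316 - x)^2 = 2x^2 - 632x + 99856
g'(x) = 4x - 632 = 0  =>  x = 158
y = 316 - 158 = 158
Minimum value = 158^2 + 158^2 = 49928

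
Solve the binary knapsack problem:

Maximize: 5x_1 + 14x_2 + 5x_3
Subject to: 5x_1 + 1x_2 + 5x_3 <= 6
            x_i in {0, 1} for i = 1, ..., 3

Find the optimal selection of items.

Items: item 1 (v=5, w=5), item 2 (v=14, w=1), item 3 (v=5, w=5)
Capacity: 6
Checking all 8 subsets (w = total weight, v = total value):
  {}: w = 0, v = 0
  {1}: w = 5, v = 5
  {2}: w = 1, v = 14
  {3}: w = 5, v = 5
  {1, 2}: w = 6, v = 19
  {1, 3}: w = 10 > 6, infeasible
  {2, 3}: w = 6, v = 19
  {1, 2, 3}: w = 11 > 6, infeasible
Best feasible subset: items [1, 2]
(The same value 19 is also attained by {2, 3}.)
Total weight: 6 <= 6, total value: 19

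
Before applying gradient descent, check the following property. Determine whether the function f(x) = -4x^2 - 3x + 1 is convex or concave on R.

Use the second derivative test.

f(x) = -4x^2 - 3x + 1
f'(x) = -8x - 3
f''(x) = -8
Since f''(x) = -8 < 0 for all x, f is concave on R.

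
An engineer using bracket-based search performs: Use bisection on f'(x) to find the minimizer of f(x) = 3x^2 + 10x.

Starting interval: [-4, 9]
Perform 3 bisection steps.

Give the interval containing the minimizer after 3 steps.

Finding critical point of f(x) = 3x^2 + 10x using bisection on f'(x) = 6x + 10.
f'(x) = 0 when x = -5/3.
Starting interval: [-4, 9]
Step 1: mid = 5/2, f'(mid) = 25, new interval = [-4, 5/2]
Step 2: mid = -3/4, f'(mid) = 11/2, new interval = [-4, -3/4]
Step 3: mid = -19/8, f'(mid) = -17/4, new interval = [-19/8, -3/4]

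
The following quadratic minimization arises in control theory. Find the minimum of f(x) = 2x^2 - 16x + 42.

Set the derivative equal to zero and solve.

f(x) = 2x^2 - 16x + 42
f'(x) = 4x + (-16) = 0
x = 16/4 = 4
f(4) = 10
Since f''(x) = 4 > 0, this is a minimum.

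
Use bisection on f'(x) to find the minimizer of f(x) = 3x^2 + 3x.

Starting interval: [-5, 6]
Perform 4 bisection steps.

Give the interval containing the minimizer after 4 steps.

Finding critical point of f(x) = 3x^2 + 3x using bisection on f'(x) = 6x + 3.
f'(x) = 0 when x = -1/2.
Starting interval: [-5, 6]
Step 1: mid = 1/2, f'(mid) = 6, new interval = [-5, 1/2]
Step 2: mid = -9/4, f'(mid) = -21/2, new interval = [-9/4, 1/2]
Step 3: mid = -7/8, f'(mid) = -9/4, new interval = [-7/8, 1/2]
Step 4: mid = -3/16, f'(mid) = 15/8, new interval = [-7/8, -3/16]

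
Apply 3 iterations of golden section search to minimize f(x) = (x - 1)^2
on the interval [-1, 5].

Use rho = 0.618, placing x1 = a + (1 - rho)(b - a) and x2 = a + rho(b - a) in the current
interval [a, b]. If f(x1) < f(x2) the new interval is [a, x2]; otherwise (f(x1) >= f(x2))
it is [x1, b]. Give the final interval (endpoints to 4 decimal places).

Golden section search for min of f(x) = (x - 1)^2 on [-1, 5].
Each step: x1 = a + (1 - rho)(b - a), x2 = a + rho(b - a); if f(x1) < f(x2) keep [a, x2], otherwise keep [x1, b].
Step 1: [-1.0000, 5.0000], x1=1.2920 (f=0.0853), x2=2.7080 (f=2.9173); f(x1) < f(x2) => keep [-1.0000, 2.7080]
Step 2: [-1.0000, 2.7080], x1=0.4165 (f=0.3405), x2=1.2915 (f=0.0850); f(x1) > f(x2) => keep [0.4165, 2.7080]
Step 3: [0.4165, 2.7080], x1=1.2918 (f=0.0852), x2=1.8326 (f=0.6933); f(x1) < f(x2) => keep [0.4165, 1.8326]
Final interval: [0.4165, 1.8326]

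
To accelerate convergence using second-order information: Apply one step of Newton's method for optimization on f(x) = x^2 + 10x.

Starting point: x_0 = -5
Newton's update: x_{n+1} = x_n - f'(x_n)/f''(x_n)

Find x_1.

f(x) = x^2 + 10x
f'(x) = 2x + (10), f''(x) = 2
Newton step: x_1 = x_0 - f'(x_0)/f''(x_0)
f'(-5) = 0
x_1 = -5 - 0/2 = -5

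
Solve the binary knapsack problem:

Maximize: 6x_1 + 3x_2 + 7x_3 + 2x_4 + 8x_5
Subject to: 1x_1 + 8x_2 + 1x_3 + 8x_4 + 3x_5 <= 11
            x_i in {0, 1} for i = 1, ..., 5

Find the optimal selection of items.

Items: item 1 (v=6, w=1), item 2 (v=3, w=8), item 3 (v=7, w=1), item 4 (v=2, w=8), item 5 (v=8, w=3)
Capacity: 11
Checking all 32 subsets (w = total weight, v = total value):
  {}: w = 0, v = 0
  {1}: w = 1, v = 6
  {2}: w = 8, v = 3
  {3}: w = 1, v = 7
  {4}: w = 8, v = 2
  {5}: w = 3, v = 8
  {1, 2}: w = 9, v = 9
  {1, 3}: w = 2, v = 13
  {1, 4}: w = 9, v = 8
  {1, 5}: w = 4, v = 14
  {2, 3}: w = 9, v = 10
  {2, 4}: w = 16 > 11, infeasible
  {2, 5}: w = 11, v = 11
  {3, 4}: w = 9, v = 9
  {3, 5}: w = 4, v = 15
  {4, 5}: w = 11, v = 10
  {1, 2, 3}: w = 10, v = 16
  {1, 2, 4}: w = 17 > 11, infeasible
  {1, 2, 5}: w = 12 > 11, infeasible
  {1, 3, 4}: w = 10, v = 15
  {1, 3, 5}: w = 5, v = 21
  {1, 4, 5}: w = 12 > 11, infeasible
  {2, 3, 4}: w = 17 > 11, infeasible
  {2, 3, 5}: w = 12 > 11, infeasible
  {2, 4, 5}: w = 19 > 11, infeasible
  {3, 4, 5}: w = 12 > 11, infeasible
  {1, 2, 3, 4}: w = 18 > 11, infeasible
  {1, 2, 3, 5}: w = 13 > 11, infeasible
  {1, 2, 4, 5}: w = 20 > 11, infeasible
  {1, 3, 4, 5}: w = 13 > 11, infeasible
  {2, 3, 4, 5}: w = 20 > 11, infeasible
  {1, 2, 3, 4, 5}: w = 21 > 11, infeasible
Best feasible subset: items [1, 3, 5]
Total weight: 5 <= 11, total value: 21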